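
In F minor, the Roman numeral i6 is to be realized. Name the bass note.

i in F minor has root F; the chord is F-Ab-C.
The figure 6 means first inversion — the third is in the bass.

Ab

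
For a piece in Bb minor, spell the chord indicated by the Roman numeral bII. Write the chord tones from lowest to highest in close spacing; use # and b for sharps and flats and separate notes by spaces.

Cb Eb Gb

bII is the Neapolitan chord — a major triad on the lowered second degree. In Bb minor that root is Cb.
So the chord is Cb-Eb-Gb, a major triad.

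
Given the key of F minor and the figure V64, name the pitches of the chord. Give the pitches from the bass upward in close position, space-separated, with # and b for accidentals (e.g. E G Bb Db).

G C E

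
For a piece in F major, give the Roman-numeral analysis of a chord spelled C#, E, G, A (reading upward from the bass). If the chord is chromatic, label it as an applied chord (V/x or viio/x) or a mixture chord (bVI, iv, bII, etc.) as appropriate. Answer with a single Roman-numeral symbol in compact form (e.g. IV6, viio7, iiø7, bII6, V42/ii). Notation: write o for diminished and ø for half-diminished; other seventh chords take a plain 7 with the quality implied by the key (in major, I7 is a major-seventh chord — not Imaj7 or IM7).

The pitches A-C#-E-G form a dominant seventh chord rooted on A.
A is not a diatonic chord root with this quality in F major, but it lies a perfect fifth above D (vi), so the chord functions as an applied dominant of vi.
With C# in the bass the chord is in first inversion, so the figured bass is 65.

V65/vi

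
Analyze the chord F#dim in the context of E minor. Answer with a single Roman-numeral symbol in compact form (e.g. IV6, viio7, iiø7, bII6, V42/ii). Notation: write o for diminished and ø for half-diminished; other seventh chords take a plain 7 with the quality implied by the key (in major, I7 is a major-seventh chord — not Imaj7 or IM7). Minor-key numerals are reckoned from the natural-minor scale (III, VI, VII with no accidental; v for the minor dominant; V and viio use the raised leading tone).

iio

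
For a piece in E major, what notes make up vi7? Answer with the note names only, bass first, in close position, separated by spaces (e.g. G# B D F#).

C# E G# B

In E major, the submediant is C#, and the diatonic chord built there is a minor seventh chord.
Stacking thirds from C# gives C#-E-G#-B.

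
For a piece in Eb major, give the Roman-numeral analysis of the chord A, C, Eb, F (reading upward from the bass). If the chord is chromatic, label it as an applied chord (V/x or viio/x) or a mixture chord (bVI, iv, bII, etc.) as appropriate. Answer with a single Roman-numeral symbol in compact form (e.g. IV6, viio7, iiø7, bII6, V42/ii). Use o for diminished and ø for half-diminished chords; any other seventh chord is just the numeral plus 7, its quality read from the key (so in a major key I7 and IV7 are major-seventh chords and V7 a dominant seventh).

The pitches F-A-C-Eb form a dominant seventh chord rooted on F.
F is not a diatonic chord root with this quality in Eb major, but it lies a perfect fifth above Bb (V), so the chord functions as an applied dominant of V.
With A in the bass the chord is in first inversion, so the figured bass is 65.

V65/V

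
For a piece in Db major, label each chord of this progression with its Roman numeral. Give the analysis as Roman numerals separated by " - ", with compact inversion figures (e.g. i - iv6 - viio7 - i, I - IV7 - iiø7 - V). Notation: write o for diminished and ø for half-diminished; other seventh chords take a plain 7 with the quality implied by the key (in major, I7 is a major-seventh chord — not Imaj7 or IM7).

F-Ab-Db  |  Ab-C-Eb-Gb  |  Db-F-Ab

F-Ab-Db: root Db is the tonic; major triad there is I6.
Ab-C-Eb-Gb: dominant seventh chord on Ab = scale degree 5 → V7.
Db-F-Ab has root Db, degree 1 in Db major, so I.

I6 - V7 - I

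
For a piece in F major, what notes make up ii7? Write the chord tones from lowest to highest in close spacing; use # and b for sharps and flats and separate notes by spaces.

In F major, scale degree 2 is G, and the diatonic chord built there is a minor seventh chord.
Stacking thirds from G gives G-Bb-D-F.

G Bb D F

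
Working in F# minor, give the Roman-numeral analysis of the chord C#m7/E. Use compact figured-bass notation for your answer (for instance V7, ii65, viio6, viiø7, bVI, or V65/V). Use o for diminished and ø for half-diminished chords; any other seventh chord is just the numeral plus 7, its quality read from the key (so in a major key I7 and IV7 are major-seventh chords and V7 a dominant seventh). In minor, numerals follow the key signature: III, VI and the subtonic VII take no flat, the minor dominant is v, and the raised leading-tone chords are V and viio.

v65

The pitches C#-E-G#-B form a minor seventh chord rooted on C#.
In F# minor, C# is the dominant; the diatonic minor seventh chord there is v7.
With E in the bass the chord is in first inversion, so the figured bass is 65.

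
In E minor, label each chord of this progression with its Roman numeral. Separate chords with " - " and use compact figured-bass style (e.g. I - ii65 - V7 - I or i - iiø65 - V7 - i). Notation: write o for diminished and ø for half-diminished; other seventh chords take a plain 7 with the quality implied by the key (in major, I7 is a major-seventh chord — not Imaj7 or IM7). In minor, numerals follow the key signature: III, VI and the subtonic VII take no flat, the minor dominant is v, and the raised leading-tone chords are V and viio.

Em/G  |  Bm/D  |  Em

Em/G: minor triad on E = scale degree 1 → i6.
Bm/D: root B is the dominant; minor triad there is v6.
Em: minor triad on E = scale degree 1 → i.

i6 - v6 - i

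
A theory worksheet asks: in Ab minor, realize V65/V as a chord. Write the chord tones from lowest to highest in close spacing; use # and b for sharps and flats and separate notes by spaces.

D F Ab Bb

The slash means an applied dominant: we want the dominant of V. In Ab minor, V is Eb major, and its dominant is built on Bb.
Building a dominant seventh chord on Bb gives Bb-D-F-Ab.
With the 65 figure the chord is in first inversion; from the bass D upward in close position it reads D-F-Ab-Bb.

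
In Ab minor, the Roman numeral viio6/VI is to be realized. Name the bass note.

Gb

The applied chord viio6/VI is rooted on Eb: Eb-Gb-Bbb.
The figure 6 means first inversion — the third is in the bass.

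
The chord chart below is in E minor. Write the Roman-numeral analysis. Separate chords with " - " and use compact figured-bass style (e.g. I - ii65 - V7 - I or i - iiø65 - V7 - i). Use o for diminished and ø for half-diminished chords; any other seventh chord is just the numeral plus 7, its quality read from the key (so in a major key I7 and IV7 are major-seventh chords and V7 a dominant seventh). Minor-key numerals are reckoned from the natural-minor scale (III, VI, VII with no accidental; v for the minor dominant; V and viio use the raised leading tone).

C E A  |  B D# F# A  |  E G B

C-E-A: minor triad on A = scale degree 4 → iv6.
B-D#-F#-A: dominant seventh chord on B = scale degree 5 → V7.
E-G-B: root E is the tonic; minor triad there is i.

iv6 - V7 - i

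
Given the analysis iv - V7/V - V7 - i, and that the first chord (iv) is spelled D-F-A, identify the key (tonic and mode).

A minor

The chord Dm is a minor triad rooted on D; its label is iv.
If D is scale degree 4 and the mode makes that degree carry a minor triad, the tonic is A and the mode is minor.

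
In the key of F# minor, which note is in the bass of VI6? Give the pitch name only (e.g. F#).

VI in F# minor has root D; the chord is D-F#-A.
The figure 6 means first inversion — the third is in the bass.

F#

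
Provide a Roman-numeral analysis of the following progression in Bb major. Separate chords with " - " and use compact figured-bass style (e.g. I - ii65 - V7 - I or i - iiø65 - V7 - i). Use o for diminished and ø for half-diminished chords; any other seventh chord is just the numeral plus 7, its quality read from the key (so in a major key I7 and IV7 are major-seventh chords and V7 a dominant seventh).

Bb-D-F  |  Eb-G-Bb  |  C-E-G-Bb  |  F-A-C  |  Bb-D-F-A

I - IV - V7/V - V - I7

Bb-D-F: major triad on Bb = scale degree 1 → I.
Eb-G-Bb: major triad on Eb = scale degree 4 → IV.
C-E-G-Bb is the secondary dominant of V (dominant seventh chord on C): V7/V.
F-A-C has root F, degree 5 in Bb major, so V.
Bb-D-F-A: root Bb is the tonic; major seventh chord there is I7.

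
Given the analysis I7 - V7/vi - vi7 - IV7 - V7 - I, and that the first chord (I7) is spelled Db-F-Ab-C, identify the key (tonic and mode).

Db major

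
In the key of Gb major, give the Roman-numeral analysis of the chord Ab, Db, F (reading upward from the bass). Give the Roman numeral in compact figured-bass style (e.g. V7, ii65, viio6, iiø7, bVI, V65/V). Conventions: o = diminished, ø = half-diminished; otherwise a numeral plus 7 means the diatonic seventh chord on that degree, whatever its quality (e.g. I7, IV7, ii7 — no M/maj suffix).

V64

Stacked in thirds the chord is Db-F-Ab: a major triad on Db.
In Gb major, Db is the dominant; the diatonic major triad there is V.
With Ab in the bass the chord is in second inversion, so the figured bass is 64.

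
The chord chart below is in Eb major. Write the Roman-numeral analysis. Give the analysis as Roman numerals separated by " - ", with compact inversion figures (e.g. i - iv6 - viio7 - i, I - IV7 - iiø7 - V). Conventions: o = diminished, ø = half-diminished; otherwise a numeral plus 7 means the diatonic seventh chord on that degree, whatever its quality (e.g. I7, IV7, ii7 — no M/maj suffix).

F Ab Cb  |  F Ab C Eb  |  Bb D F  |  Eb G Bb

iio - ii7 - V - I

F-Ab-Cb: diminished triad on F — chromatic; iio (borrowed from the parallel minor).
F-Ab-C-Eb: minor seventh chord on F = scale degree 2 → ii7.
Bb-D-F: major triad on Bb = scale degree 5 → V.
Eb-G-Bb: root Eb is the tonic; major triad there is I.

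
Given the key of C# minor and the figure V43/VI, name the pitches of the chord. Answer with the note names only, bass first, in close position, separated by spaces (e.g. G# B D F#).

B D E G#

V43/VI is a secondary dominant — the dominant seventh of VI. VI in C# minor is A, so the applied chord's root is E, a perfect fifth above.
Building a dominant seventh chord on E gives E-G#-B-D.
With the 43 figure the chord is in second inversion; from the bass B upward in close position it reads B-D-E-G#.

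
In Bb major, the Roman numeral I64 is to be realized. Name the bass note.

F

I in Bb major has root Bb; the chord is Bb-D-F.
The figure 64 means second inversion — the fifth is in the bass.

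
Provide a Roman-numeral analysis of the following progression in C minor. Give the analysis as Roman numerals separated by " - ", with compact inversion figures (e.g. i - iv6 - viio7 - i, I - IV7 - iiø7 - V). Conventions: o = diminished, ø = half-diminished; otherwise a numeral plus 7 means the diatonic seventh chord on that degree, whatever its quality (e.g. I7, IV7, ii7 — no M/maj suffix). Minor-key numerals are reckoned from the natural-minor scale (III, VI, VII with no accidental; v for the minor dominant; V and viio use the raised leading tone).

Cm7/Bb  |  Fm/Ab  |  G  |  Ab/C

i42 - iv6 - V - VI6

Cm7/Bb: minor seventh chord on C = scale degree 1 → i42.
Fm/Ab: minor triad on F = scale degree 4 → iv6.
G: major triad on G = scale degree 5 → V.
Ab/C: root Ab is the submediant; major triad there is VI6.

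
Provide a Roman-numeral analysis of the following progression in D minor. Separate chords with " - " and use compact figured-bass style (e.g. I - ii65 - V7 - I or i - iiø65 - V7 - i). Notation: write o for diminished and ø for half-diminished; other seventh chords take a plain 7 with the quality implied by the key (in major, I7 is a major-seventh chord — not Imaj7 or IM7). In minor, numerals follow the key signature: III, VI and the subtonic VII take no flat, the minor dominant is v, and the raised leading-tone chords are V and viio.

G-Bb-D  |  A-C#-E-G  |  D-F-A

G-Bb-D has root G, degree 4 in D minor, so iv.
A-C#-E-G: dominant seventh chord on A = scale degree 5 → V7.
D-F-A has root D, degree 1 in D minor, so i.

iv - V7 - i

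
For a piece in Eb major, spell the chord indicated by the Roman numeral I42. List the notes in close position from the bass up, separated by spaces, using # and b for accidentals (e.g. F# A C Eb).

D Eb G Bb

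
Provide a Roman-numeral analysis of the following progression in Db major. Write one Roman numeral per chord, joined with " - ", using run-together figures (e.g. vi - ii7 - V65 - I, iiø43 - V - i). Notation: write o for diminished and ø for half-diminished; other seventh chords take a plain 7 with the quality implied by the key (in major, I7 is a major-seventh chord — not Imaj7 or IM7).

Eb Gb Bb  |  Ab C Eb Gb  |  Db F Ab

ii - V7 - I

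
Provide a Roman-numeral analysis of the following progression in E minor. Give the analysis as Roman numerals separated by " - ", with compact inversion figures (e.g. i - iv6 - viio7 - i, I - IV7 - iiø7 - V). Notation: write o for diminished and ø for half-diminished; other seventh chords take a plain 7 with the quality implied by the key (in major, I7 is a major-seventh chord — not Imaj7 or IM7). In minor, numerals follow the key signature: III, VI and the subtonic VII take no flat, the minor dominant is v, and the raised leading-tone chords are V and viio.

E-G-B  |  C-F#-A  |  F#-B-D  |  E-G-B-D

E-G-B: minor triad on E = scale degree 1 → i.
C-F#-A: diminished triad on F# = scale degree 2 → iio64.
F#-B-D has root B, degree 5 in E minor, so v64.
E-G-B-D: root E is the tonic; minor seventh chord there is i7.

i - iio64 - v64 - i7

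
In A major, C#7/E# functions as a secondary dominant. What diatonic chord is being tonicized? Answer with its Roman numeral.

The chord is a dominant seventh chord on C#.
A dominant resolves down a perfect fifth: C# → F#. In A major, F# is scale degree 6, i.e. vi.

vi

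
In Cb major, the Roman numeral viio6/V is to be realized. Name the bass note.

Ab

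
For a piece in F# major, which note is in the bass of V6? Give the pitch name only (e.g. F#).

E#

V in F# major has root C#; the chord is C#-E#-G#.
The figure 6 means first inversion — the third is in the bass.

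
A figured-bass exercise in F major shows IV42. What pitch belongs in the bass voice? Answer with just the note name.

IV in F major has root Bb; the chord is Bb-D-F-A.
The figure 42 means third inversion — the seventh is in the bass.

A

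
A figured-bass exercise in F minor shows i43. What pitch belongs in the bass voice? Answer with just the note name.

i in F minor has root F; the chord is F-Ab-C-Eb.
The figure 43 means second inversion — the fifth is in the bass.

C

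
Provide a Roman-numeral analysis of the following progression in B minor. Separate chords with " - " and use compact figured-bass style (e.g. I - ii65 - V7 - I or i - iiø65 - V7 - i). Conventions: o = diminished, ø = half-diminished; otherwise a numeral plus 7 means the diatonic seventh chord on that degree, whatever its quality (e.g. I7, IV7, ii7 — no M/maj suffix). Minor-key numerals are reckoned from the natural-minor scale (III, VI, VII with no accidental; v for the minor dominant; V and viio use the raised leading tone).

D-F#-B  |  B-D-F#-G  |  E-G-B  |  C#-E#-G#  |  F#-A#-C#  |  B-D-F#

i6 - VI65 - iv - V/V - V - i

D-F#-B: root B is the tonic; minor triad there is i6.
B-D-F#-G: root G is the submediant; major seventh chord there is VI65.
E-G-B: root E is the subdominant; minor triad there is iv.
C#-E#-G#: chromatic; C# is V of V, so V/V.
F#-A#-C#: major triad on F# = scale degree 5 → V.
B-D-F#: root B is the tonic; minor triad there is i.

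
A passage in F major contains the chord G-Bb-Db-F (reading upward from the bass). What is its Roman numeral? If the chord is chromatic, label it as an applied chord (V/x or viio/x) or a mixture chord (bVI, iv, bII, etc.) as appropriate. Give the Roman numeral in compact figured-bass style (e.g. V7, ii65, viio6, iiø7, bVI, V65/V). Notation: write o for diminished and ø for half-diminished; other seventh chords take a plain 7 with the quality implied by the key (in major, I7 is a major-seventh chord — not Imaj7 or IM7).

iiø7

Stacked in thirds the chord is G-Bb-Db-F: a half-diminished seventh chord on G.
G is the second degree of F major. This is the half-diminished supertonic seventh, borrowed from the parallel minor.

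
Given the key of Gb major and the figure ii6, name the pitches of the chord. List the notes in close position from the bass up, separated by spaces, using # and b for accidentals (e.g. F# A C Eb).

Cb Eb Ab

The numeral's case and figure indicate a minor triad. In Gb major its root, the supertonic, is Ab.
Stacking thirds from Ab gives Ab-Cb-Eb.
The figured bass 6 indicates first inversion, placing the third (Cb) in the bass: Cb-Eb-Ab.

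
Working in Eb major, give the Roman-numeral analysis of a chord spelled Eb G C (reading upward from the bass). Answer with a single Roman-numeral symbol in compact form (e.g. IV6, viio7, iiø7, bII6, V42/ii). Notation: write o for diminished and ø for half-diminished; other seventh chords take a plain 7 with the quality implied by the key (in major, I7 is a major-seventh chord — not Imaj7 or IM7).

vi6

Stacked in thirds the chord is C-Eb-G: a minor triad on C.
In Eb major, C is the submediant; the diatonic minor triad there is vi.
With Eb in the bass the chord is in first inversion, so the figured bass is 6.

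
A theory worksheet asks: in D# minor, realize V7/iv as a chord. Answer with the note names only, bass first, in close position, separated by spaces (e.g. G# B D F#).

V7/iv is a secondary dominant — the dominant seventh of iv. iv in D# minor is G#, so the applied chord's root is D#, a perfect fifth above.
Building a dominant seventh chord on D# gives D#-F##-A#-C#.

D# F## A# C#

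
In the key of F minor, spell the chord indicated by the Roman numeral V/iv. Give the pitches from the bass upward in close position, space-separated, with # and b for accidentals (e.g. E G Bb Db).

The slash means an applied dominant: we want the dominant of iv. In F minor, iv is Bb minor, and its dominant is built on F.
Building a major triad on F gives F-A-C.

F A C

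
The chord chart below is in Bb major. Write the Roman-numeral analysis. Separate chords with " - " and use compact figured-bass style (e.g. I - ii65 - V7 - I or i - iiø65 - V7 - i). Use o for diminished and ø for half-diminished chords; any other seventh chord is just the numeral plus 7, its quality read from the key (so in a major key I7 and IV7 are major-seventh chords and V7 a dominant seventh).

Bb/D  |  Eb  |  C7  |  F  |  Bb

I6 - IV - V7/V - V - I

Bb/D: major triad on Bb = scale degree 1 → I6.
Eb: major triad on Eb = scale degree 4 → IV.
C7 is the secondary dominant of V (dominant seventh chord on C): V7/V.
F: root F is the dominant; major triad there is V.
Bb has root Bb, degree 1 in Bb major, so I.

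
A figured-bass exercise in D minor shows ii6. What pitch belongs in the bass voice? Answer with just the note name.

ii in D minor has root E; the chord is E-G-B.
The figure 6 means first inversion — the third is in the bass.

G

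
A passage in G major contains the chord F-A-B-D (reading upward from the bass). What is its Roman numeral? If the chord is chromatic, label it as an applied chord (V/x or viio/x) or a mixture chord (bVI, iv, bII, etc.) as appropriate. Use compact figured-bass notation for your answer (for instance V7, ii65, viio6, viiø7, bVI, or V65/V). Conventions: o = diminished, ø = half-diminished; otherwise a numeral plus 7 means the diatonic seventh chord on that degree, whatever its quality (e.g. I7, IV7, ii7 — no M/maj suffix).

Stacked in thirds the chord is B-D-F-A: a half-diminished seventh chord on B.
B sits a half step below C (IV in G major); a diminished chord there is the applied leading-tone chord of IV.
With F in the bass the chord is in second inversion, so the figured bass is 43.

viiø43/IV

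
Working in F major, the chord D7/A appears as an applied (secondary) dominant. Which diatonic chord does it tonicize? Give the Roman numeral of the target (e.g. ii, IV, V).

The chord is a dominant seventh chord on D.
A dominant resolves down a perfect fifth: D → G. In F major, G is scale degree 2, i.e. ii.

ii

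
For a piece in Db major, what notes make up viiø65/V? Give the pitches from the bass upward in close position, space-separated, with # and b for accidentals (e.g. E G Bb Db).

viiø65/V is a secondary leading-tone chord. The target V is Ab in Db major; the applied chord is rooted a semitone below, on G.
Building a half-diminished seventh chord on G gives G-Bb-Db-F.
With the 65 figure the chord is in first inversion; from the bass Bb upward in close position it reads Bb-Db-F-G.

Bb Db F G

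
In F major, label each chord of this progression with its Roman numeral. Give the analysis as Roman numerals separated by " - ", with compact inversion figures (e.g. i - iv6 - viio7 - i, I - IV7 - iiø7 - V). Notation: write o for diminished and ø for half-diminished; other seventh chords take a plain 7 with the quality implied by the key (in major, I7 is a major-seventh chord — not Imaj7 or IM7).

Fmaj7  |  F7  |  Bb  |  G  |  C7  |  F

I7 - V7/IV - IV - V/V - V7 - I

Fmaj7 has root F, degree 1 in F major, so I7.
F7: chromatic; F is V of IV, so V7/IV.
Bb: major triad on Bb = scale degree 4 → IV.
G: a major triad on G, the applied dominant of V → V/V.
C7: dominant seventh chord on C = scale degree 5 → V7.
F has root F, degree 1 in F major, so I.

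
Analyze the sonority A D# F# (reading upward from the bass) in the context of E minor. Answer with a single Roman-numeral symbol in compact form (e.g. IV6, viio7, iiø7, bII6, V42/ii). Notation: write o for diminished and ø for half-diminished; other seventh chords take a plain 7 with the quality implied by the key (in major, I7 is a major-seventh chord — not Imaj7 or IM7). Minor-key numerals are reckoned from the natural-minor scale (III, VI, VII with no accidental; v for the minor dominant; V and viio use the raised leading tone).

viio64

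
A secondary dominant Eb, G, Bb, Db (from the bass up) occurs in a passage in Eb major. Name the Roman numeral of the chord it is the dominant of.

The chord is a dominant seventh chord on Eb.
A dominant resolves down a perfect fifth: Eb → Ab. In Eb major, Ab is scale degree 4, i.e. IV.

IV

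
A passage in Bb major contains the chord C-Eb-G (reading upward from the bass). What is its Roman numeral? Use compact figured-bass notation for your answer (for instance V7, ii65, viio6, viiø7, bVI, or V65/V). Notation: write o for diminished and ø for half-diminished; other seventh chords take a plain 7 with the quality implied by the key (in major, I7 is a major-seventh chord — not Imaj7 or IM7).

ii

The pitches C-Eb-G form a minor triad rooted on C.
In Bb major, C is the supertonic; the diatonic minor triad there is ii.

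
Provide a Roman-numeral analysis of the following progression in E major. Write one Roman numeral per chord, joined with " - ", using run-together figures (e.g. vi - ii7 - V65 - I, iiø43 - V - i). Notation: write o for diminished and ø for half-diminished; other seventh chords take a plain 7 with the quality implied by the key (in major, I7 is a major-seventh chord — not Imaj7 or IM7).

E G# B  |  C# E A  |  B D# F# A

E-G#-B has root E, degree 1 in E major, so I.
C#-E-A: major triad on A = scale degree 4 → IV6.
B-D#-F#-A: root B is the dominant; dominant seventh chord there is V7.

I - IV6 - V7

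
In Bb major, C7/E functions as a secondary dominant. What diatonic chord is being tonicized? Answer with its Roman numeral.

The chord is a dominant seventh chord on C.
A dominant resolves down a perfect fifth: C → F. In Bb major, F is scale degree 5, i.e. V.

V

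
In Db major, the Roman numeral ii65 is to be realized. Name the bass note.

Gb

ii in Db major has root Eb; the chord is Eb-Gb-Bb-Db.
The figure 65 means first inversion — the third is in the bass.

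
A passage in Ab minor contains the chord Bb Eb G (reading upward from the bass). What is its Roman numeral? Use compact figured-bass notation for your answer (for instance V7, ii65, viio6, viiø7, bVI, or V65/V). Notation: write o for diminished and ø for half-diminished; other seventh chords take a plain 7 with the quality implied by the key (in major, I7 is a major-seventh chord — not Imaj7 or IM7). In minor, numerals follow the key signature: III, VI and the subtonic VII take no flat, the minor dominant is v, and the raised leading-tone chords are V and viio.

V64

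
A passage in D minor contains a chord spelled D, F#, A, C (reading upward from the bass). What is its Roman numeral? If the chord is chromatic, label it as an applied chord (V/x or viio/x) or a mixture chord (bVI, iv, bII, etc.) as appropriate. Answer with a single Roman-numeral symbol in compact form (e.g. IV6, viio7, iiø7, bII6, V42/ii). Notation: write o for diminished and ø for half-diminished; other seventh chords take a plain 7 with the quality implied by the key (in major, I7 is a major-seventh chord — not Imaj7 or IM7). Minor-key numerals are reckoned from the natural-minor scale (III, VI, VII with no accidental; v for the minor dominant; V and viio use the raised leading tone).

V7/iv

Stacked in thirds the chord is D-F#-A-C: a dominant seventh chord on D.
D is not a diatonic chord root with this quality in D minor, but it lies a perfect fifth above G (iv), so the chord functions as an applied dominant of iv.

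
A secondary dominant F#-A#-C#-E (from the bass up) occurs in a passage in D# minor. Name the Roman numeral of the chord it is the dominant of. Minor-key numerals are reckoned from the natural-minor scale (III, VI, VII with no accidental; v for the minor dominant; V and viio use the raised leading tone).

The chord is a dominant seventh chord on F#.
A dominant resolves down a perfect fifth: F# → B. In D# minor, B is scale degree 6, i.e. VI.

VI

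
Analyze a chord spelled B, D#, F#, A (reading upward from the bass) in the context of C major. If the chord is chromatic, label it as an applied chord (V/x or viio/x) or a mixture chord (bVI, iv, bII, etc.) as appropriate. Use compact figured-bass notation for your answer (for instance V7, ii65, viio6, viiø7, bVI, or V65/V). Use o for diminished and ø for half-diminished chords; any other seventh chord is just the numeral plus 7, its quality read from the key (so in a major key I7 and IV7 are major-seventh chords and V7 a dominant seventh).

The pitches B-D#-F#-A form a dominant seventh chord rooted on B.
B is not a diatonic chord root with this quality in C major, but it lies a perfect fifth above E (iii), so the chord functions as an applied dominant of iii.

V7/iii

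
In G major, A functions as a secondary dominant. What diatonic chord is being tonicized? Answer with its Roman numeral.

The chord is a major triad on A.
A dominant resolves down a perfect fifth: A → D. In G major, D is scale degree 5, i.e. V.

V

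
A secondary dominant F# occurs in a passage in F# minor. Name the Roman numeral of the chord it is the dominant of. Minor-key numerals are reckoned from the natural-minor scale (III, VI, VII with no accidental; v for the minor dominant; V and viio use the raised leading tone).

iv

The chord is a major triad on F#.
A dominant resolves down a perfect fifth: F# → B. In F# minor, B is scale degree 4, i.e. iv.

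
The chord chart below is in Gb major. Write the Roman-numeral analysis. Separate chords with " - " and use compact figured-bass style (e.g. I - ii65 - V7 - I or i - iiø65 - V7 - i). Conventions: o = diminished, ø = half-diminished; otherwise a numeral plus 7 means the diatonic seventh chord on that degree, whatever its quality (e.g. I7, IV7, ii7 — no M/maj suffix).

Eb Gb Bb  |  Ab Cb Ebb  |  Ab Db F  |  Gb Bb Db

vi - iio - V64 - I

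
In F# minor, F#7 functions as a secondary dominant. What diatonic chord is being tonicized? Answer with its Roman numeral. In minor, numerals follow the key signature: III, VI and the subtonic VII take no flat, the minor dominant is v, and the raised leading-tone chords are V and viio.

The chord is a dominant seventh chord on F#.
A dominant resolves down a perfect fifth: F# → B. In F# minor, B is scale degree 4, i.e. iv.

iv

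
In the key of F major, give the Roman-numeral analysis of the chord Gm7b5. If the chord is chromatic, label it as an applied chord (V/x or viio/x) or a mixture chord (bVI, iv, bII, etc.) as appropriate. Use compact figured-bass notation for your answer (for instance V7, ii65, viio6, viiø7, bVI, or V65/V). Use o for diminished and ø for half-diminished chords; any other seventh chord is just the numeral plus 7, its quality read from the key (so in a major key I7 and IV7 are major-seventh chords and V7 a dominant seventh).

iiø7

The pitches G-Bb-Db-F form a half-diminished seventh chord rooted on G.
G is the second degree of F major. This is the half-diminished supertonic seventh, borrowed from the parallel minor.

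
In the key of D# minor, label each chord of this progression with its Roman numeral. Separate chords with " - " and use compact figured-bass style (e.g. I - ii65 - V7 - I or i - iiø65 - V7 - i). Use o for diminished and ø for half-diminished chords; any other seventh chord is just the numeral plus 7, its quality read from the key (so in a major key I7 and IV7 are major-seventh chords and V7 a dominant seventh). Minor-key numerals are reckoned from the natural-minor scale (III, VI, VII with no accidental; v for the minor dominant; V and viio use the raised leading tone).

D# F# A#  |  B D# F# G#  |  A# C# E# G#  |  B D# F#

D#-F#-A# has root D#, degree 1 in D# minor, so i.
B-D#-F#-G# has root G#, degree 4 in D# minor, so iv65.
A#-C#-E#-G# has root A#, degree 5 in D# minor, so v7.
B-D#-F# has root B, degree 6 in D# minor, so VI.

i - iv65 - v7 - VI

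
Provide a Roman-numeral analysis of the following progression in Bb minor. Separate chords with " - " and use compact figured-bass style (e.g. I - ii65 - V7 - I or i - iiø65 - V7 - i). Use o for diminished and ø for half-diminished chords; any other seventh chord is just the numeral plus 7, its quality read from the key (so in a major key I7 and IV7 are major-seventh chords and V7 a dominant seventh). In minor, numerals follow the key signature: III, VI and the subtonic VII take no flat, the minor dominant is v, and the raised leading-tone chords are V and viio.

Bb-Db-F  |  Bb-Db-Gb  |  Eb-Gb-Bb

i - VI6 - iv

Bb-Db-F has root Bb, degree 1 in Bb minor, so i.
Bb-Db-Gb: root Gb is the submediant; major triad there is VI6.
Eb-Gb-Bb: minor triad on Eb = scale degree 4 → iv.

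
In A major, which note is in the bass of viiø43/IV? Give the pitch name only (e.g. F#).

G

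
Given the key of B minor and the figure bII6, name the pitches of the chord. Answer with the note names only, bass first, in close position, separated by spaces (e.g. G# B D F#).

E G C

bII6 is the Neapolitan sixth — a major triad on the lowered second degree, here in its customary first inversion. In B minor that root is C.
So the chord is C-E-G, a major triad.
With the 6 figure the chord is in first inversion; from the bass E upward in close position it reads E-G-C.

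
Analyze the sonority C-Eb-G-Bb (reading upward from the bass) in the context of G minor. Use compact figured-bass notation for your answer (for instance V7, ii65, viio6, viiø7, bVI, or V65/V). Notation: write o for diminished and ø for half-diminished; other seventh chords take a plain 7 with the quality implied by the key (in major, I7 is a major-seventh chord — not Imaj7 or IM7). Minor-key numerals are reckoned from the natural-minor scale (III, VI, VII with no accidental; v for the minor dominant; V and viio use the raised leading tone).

iv7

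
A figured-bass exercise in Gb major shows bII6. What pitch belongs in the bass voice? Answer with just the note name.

bII in Gb major has root Abb; the chord is Abb-Cb-Ebb.
The figure 6 means first inversion — the third is in the bass.

Cb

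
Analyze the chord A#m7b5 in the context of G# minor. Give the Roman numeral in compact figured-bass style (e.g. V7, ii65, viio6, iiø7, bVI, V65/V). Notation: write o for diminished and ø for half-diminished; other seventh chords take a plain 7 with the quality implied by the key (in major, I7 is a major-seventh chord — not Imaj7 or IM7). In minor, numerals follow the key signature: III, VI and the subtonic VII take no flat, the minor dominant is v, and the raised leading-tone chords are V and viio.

iiø7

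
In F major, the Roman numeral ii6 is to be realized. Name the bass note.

Bb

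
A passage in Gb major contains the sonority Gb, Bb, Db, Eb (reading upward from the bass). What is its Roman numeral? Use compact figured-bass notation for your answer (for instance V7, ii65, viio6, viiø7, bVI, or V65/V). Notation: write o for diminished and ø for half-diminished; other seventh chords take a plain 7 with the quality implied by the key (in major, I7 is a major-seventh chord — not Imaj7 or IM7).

vi65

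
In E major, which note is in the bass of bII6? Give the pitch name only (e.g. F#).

bII in E major has root F; the chord is F-A-C.
The figure 6 means first inversion — the third is in the bass.

A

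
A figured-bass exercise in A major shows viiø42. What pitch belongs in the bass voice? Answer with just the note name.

viiø in A major has root G#; the chord is G#-B-D-F#.
The figure 42 means third inversion — the seventh is in the bass.

F#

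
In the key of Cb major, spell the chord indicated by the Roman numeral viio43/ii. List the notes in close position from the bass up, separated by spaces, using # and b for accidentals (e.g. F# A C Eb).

viio43/ii is a secondary leading-tone chord. The target ii is Db in Cb major; the applied chord is rooted a semitone below, on C.
Building a fully diminished seventh chord on C gives C-Eb-Gb-Bbb.
The figured bass 43 indicates second inversion, placing the fifth (Gb) in the bass: Gb-Bbb-C-Eb.

Gb Bbb C Eb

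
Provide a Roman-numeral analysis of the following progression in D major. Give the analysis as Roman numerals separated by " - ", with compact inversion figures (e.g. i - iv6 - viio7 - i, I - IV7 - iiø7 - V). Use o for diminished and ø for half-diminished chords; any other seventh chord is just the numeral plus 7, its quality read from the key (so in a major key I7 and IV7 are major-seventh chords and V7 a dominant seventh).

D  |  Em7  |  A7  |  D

D: major triad on D = scale degree 1 → I.
Em7: minor seventh chord on E = scale degree 2 → ii7.
A7 has root A, degree 5 in D major, so V7.
D has root D, degree 1 in D major, so I.

I - ii7 - V7 - I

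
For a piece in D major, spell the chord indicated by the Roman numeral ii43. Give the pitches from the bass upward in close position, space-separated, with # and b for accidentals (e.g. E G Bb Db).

B D E G

The numeral's case and figure indicate a minor seventh chord. In D major its root, the supertonic, is E.
Stacking thirds from E gives E-G-B-D.
The figured bass 43 indicates second inversion, placing the fifth (B) in the bass: B-D-E-G.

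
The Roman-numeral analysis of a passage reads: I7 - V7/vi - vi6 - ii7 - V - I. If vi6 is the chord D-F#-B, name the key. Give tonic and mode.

D major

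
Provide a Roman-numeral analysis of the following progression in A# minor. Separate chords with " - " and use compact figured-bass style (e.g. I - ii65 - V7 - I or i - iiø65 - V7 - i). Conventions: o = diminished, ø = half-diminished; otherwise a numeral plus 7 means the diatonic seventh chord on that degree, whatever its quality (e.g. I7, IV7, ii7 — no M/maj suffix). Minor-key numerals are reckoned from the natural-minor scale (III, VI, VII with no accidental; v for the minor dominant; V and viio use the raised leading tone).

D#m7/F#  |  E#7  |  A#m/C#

iv65 - V7 - i6

D#m7/F#: minor seventh chord on D# = scale degree 4 → iv65.
E#7: dominant seventh chord on E# = scale degree 5 → V7.
A#m/C#: minor triad on A# = scale degree 1 → i6.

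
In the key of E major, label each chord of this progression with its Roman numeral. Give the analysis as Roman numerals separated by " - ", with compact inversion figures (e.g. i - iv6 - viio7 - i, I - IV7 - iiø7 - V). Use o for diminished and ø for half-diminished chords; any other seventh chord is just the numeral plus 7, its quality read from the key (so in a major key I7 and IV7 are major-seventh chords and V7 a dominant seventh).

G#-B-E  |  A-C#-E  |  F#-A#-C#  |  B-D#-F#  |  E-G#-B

I6 - IV - V/V - V - I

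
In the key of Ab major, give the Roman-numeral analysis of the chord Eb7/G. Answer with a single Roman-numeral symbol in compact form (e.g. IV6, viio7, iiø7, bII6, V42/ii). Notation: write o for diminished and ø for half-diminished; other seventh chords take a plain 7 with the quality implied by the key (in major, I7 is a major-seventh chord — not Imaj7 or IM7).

The pitches Eb-G-Bb-Db form a dominant seventh chord rooted on Eb.
Eb is scale degree 5 in Ab major, and a dominant seventh chord on that degree is written V7.
With G in the bass the chord is in first inversion, so the figured bass is 65.

V65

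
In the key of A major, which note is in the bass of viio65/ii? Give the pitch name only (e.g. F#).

The applied chord viio65/ii is rooted on A#: A#-C#-E-G.
The figure 65 means first inversion — the third is in the bass.

C#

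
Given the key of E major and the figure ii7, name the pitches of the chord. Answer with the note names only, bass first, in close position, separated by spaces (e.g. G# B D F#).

F# A C# E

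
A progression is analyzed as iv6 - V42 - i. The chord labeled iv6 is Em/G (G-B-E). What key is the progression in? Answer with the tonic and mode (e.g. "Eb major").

B minor

The chord Em/G is a minor triad rooted on E; its label is iv6.
Counting down 3 scale steps from E places the tonic on B; a minor triad on degree 4 is diatonic only in minor.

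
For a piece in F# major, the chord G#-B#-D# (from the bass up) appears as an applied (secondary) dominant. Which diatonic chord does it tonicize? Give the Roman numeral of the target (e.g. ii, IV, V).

V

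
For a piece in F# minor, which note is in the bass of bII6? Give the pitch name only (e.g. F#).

B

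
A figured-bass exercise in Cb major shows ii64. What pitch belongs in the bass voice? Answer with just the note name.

Ab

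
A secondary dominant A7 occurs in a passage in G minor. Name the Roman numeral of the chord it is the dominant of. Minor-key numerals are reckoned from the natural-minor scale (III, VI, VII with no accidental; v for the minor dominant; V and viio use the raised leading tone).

V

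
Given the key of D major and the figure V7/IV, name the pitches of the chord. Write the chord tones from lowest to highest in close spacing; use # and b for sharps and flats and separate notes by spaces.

The slash means an applied dominant: we want the dominant of IV. In D major, IV is G major, and its dominant is built on D.
Building a dominant seventh chord on D gives D-F#-A-C.

D F# A C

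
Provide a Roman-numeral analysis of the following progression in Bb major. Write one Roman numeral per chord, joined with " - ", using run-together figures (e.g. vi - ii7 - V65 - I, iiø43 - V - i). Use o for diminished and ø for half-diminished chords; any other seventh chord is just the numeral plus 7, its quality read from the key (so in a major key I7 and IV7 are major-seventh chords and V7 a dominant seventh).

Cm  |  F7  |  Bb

ii - V7 - I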